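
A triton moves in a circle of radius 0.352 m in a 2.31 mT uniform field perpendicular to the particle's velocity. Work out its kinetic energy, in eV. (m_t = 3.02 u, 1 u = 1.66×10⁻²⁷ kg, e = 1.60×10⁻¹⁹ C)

v = qBr/m = (1×1.60×10^-19)(2.31×10^-3)(0.352) / (5.01×10^-27) = 2.60×10^4 m/s.
K = ½mv² = 0.5·(5.01×10^-27)·(2.60×10^4)² = 1.69×10^-18 J = 10.6 eV.

K ≈ 10.6 eV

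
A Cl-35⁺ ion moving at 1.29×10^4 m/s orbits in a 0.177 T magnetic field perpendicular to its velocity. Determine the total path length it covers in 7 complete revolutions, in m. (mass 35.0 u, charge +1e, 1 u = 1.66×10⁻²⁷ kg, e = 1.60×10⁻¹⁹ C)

r = mv/(qB) = 0.0265 m, so one revolution covers 2πr = 0.166 m.
In 7 revolutions: L = 7·2πr = 1.16 m.

L ≈ 1.16 m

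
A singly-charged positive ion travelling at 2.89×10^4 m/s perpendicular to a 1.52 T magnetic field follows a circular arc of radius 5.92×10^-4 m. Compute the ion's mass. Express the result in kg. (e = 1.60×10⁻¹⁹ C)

m ≈ 4.98×10^-27 kg

qvB = mv²/r ⇒ m = qBr/v.
m = (1×1.60×10^-19)(1.52)(5.92×10^-4) / (2.89×10^4) = 4.98×10^-27 kg.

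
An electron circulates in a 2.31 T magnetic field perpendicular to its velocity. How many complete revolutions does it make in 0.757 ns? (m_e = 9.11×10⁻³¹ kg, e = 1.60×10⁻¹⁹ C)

N = 48

T = 2πm/(qB) = 2π(9.11×10^-31) / [(1×1.60×10^-19)(2.31)] = 1.5487×10^-11 s.
N = t/T = 7.57×10^-10 / 1.5487×10^-11 ≈ 48.88, so 48 complete revolutions.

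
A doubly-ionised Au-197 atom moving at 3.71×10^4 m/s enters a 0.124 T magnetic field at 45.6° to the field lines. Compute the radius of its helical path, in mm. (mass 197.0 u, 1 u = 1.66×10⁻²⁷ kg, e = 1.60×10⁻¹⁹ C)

Only the perpendicular component v⊥ = v sin45.6° = 2.65×10^4 m/s is bent by the field.
r = m v⊥ /(qB) = (3.27×10^-25)(2.65×10^4) / [(2×1.60×10^-19)(0.124)] = 0.218 m.

r ≈ 218 mm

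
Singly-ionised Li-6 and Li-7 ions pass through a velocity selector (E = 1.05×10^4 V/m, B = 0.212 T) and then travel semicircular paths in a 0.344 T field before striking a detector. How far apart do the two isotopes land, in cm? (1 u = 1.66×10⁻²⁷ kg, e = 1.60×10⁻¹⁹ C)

Δd ≈ 0.299 cm

Both emerge at v = E/B₁ = 4.95×10^4 m/s.
r = mv/(qB₂), so r₁ = 8.963×10^-3 m and r₂ = 0.01046 m, giving Δr = 1.49×10^-3 m.
After a semicircle each ion lands a diameter 2r from the entry slit, so the separation is 2Δr = 2.99×10^-3 m.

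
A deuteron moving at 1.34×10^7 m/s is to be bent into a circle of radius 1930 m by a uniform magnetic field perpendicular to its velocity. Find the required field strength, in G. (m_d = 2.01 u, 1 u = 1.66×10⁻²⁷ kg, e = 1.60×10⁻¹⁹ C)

qvB = mv²/r gives B = mv/(qr).
B = (3.34×10^-27)(1.34×10^7) / [(1×1.60×10^-19)(1930)] = 1.45×10^-4 T.

B ≈ 1.45 G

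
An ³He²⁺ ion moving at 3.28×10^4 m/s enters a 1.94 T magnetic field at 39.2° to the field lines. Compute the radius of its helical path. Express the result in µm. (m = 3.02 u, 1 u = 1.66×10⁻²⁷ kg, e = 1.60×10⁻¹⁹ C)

Only the perpendicular component v⊥ = v sin39.2° = 2.07×10^4 m/s is bent by the field.
r = m v⊥ /(qB) = (5.01×10^-27)(2.07×10^4) / [(2×1.60×10^-19)(1.94)] = 1.67×10^-4 m.

r ≈ 167 µm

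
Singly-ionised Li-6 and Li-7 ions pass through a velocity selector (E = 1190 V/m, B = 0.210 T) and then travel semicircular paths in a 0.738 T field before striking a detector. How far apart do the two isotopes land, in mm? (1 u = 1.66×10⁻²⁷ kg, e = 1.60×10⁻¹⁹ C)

Δd ≈ 0.159 mm

Both emerge at v = E/B₁ = 5670 m/s.
r = mv/(qB₂), so r₁ = 4.780×10^-4 m and r₂ = 5.576×10^-4 m, giving Δr = 7.97×10^-5 m.
After a semicircle each ion lands a diameter 2r from the entry slit, so the separation is 2Δr = 1.59×10^-4 m.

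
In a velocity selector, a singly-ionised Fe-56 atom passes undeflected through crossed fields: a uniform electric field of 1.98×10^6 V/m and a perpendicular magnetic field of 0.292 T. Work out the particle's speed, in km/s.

For zero net force, qE = qvB, so v = E/B.
v = (1.98×10^6) / (0.292) = 6.78×10^6 m/s.

v ≈ 6780 km/s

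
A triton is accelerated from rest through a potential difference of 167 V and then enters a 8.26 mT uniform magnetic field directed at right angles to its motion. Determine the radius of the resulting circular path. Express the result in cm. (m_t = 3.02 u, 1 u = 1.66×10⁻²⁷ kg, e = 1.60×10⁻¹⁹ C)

The kinetic energy gained is K = qV = (1×1.60×10^-19)(167) = 2.67×10^-17 J.
v = √(2K/m) = 1.03×10^5 m/s.
r = mv/(qB) = (5.01×10^-27)(1.03×10^5) / [(1×1.60×10^-19)(8.26×10^-3)] = 0.392 m.

r ≈ 39.2 cm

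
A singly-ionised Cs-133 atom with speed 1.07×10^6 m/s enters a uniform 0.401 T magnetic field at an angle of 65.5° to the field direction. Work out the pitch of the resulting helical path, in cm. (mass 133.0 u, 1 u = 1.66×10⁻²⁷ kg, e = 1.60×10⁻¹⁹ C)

The velocity component along B is v∥ = v cos65.5° = 4.44×10^5 m/s.
The cyclotron period T = 2πm/(qB) = 2.16×10^-5 s is set by m, q, B alone.
Pitch = v∥·T = (4.44×10^5)(2.16×10^-5) = 9.59 m.

pitch ≈ 959 cm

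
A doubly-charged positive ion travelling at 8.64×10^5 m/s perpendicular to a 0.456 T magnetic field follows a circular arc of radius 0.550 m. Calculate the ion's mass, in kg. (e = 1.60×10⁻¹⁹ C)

m ≈ 9.29×10^-26 kg

qvB = mv²/r ⇒ m = qBr/v.
m = (2×1.60×10^-19)(0.456)(0.550) / (8.64×10^5) = 9.29×10^-26 kg.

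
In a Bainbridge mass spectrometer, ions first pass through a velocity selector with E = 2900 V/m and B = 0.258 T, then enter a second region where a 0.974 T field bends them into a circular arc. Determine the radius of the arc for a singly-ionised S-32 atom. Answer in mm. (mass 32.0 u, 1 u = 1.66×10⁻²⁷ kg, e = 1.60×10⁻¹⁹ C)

The selector passes v = E/B = 2900/0.258 = 1.12×10^4 m/s.
In the deflection region, r = mv/(qB₂) = (5.31×10^-26)(1.12×10^4) / [(1×1.60×10^-19)(0.974)] = 3.83×10^-3 m.

r ≈ 3.83 mm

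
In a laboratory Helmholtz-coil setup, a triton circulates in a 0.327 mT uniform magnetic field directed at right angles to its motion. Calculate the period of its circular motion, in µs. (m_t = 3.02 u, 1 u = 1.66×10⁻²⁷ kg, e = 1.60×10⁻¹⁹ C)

The cyclotron period is independent of speed: T = 2πm/(qB).
T = 2π(5.01×10^-27) / [(1×1.60×10^-19)(3.27×10^-4)] = 6.02×10^-4 s.

T ≈ 602 µs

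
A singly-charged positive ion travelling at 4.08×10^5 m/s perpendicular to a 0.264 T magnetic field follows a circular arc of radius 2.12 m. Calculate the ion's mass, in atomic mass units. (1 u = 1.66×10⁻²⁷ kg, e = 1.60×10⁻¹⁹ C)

m ≈ 132 u

qvB = mv²/r ⇒ m = qBr/v.
m = (1×1.60×10^-19)(0.264)(2.12) / (4.08×10^5) = 2.19×10^-25 kg = 132 u.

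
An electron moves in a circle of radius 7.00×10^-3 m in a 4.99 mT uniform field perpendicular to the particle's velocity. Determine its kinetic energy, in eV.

v = qBr/m = (1×1.60×10^-19)(4.99×10^-3)(7.00×10^-3) / (9.11×10^-31) = 6.13×10^6 m/s.
K = ½mv² = 0.5·(9.11×10^-31)·(6.13×10^6)² = 1.71×10^-17 J = 107 eV.

K ≈ 107 eV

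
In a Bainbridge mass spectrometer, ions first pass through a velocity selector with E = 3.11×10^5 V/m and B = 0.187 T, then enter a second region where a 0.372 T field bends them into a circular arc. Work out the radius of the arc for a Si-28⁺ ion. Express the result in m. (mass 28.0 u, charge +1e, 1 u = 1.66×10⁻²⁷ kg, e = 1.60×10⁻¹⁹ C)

r ≈ 1.30 m

The selector passes v = E/B = 3.11×10^5/0.187 = 1.66×10^6 m/s.
In the deflection region, r = mv/(qB₂) = (4.65×10^-26)(1.66×10^6) / [(1×1.60×10^-19)(0.372)] = 1.30 m.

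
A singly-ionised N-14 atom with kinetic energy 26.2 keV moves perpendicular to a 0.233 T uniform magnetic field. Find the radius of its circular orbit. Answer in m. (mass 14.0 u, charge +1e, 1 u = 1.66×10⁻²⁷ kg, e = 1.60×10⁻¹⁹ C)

r ≈ 0.374 m

Convert the energy: K = 26.2 keV = 4.19×10^-15 J.
v = √(2K/m) = √(2·4.19×10^-15/2.32×10^-26) = 6.01×10^5 m/s.
r = mv/(qB) = (2.32×10^-26)(6.01×10^5) / [(1×1.60×10^-19)(0.233)] = 0.374 m.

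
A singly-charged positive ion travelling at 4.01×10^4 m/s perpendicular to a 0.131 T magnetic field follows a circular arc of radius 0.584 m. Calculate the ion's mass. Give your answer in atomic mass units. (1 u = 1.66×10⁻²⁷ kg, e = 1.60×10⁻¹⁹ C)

m ≈ 184 u

qvB = mv²/r ⇒ m = qBr/v.
m = (1×1.60×10^-19)(0.131)(0.584) / (4.01×10^4) = 3.05×10^-25 kg = 184 u.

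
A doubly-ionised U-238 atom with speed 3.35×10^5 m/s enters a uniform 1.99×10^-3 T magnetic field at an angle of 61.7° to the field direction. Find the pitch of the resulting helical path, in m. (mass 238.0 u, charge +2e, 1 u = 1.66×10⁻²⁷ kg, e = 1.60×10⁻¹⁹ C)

pitch ≈ 619 m

The velocity component along B is v∥ = v cos61.7° = 1.59×10^5 m/s.
The cyclotron period T = 2πm/(qB) = 3.90×10^-3 s is set by m, q, B alone.
Pitch = v∥·T = (1.59×10^5)(3.90×10^-3) = 619 m.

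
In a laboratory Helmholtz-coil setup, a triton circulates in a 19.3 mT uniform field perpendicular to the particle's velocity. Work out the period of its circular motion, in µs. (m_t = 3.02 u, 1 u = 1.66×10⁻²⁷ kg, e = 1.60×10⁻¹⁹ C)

The cyclotron period is independent of speed: T = 2πm/(qB).
T = 2π(5.01×10^-27) / [(1×1.60×10^-19)(0.0193)] = 1.02×10^-5 s.

T ≈ 10.2 µs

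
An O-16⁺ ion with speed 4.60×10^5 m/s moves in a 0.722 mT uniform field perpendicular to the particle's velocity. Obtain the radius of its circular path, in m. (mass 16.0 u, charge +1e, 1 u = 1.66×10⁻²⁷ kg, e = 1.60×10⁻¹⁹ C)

r ≈ 106 m

The magnetic force provides the centripetal force: qvB = mv²/r, so r = mv/(qB).
r = (2.66×10^-26 kg)(4.60×10^5 m/s) / [(1×1.60×10^-19 C)(7.22×10^-4 T)] = 106 m.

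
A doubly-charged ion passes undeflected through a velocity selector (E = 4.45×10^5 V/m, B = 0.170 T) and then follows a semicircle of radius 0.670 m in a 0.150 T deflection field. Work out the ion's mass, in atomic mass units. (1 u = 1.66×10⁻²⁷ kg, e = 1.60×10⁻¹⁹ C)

m ≈ 7.40 u

v = E/B₁ = 2.62×10^6 m/s.
From r = mv/(qB₂), m = qB₂r/v = (2×1.60×10^-19)(0.150)(0.670) / (2.62×10^6) = 1.23×10^-26 kg.
In atomic mass units: m = 1.23×10^-26 / 1.66×10^-27 = 7.40 u.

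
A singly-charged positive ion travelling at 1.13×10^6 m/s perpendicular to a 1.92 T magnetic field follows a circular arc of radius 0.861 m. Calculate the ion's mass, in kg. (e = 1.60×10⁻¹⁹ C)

m ≈ 2.34×10^-25 kg

qvB = mv²/r ⇒ m = qBr/v.
m = (1×1.60×10^-19)(1.92)(0.861) / (1.13×10^6) = 2.34×10^-25 kg.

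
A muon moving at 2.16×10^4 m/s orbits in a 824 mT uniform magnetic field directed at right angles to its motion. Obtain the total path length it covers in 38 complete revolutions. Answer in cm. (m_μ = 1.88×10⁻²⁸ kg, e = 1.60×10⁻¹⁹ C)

L ≈ 0.735 cm

r = mv/(qB) = 3.08×10^-5 m, so one revolution covers 2πr = 1.94×10^-4 m.
In 38 revolutions: L = 38·2πr = 7.35×10^-3 m.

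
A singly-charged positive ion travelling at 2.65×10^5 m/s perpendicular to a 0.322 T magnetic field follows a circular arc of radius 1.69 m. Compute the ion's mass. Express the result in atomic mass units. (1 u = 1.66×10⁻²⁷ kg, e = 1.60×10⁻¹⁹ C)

m ≈ 198 u

qvB = mv²/r ⇒ m = qBr/v.
m = (1×1.60×10^-19)(0.322)(1.69) / (2.65×10^5) = 3.29×10^-25 kg = 198 u.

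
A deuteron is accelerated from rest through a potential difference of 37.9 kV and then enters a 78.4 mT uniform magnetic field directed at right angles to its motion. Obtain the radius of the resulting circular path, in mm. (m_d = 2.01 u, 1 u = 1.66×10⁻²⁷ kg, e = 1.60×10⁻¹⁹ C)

The kinetic energy gained is K = qV = (1×1.60×10^-19)(3.79×10^4) = 6.06×10^-15 J.
v = √(2K/m) = 1.91×10^6 m/s.
r = mv/(qB) = (3.34×10^-27)(1.91×10^6) / [(1×1.60×10^-19)(0.0784)] = 0.507 m.

r ≈ 507 mm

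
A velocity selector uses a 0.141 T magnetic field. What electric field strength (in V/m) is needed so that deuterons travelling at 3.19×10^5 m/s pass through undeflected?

qE = qvB ⇒ E = vB = (3.19×10^5)(0.141) = 4.50×10^4 V/m.

E ≈ 4.50×10^4 V/m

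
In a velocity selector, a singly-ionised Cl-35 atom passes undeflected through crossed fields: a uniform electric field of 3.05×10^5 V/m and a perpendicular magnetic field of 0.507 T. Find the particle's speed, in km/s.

v ≈ 602 km/s

For zero net force, qE = qvB, so v = E/B.
v = (3.05×10^5) / (0.507) = 6.02×10^5 m/s.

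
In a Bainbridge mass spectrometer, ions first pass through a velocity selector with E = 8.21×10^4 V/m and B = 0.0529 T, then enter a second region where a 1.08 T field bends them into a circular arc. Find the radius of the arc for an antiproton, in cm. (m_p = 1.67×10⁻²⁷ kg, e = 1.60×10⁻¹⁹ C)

The selector passes v = E/B = 8.21×10^4/0.0529 = 1.55×10^6 m/s.
In the deflection region, r = mv/(qB₂) = (1.67×10^-27)(1.55×10^6) / [(1×1.60×10^-19)(1.08)] = 0.0150 m.

r ≈ 1.50 cm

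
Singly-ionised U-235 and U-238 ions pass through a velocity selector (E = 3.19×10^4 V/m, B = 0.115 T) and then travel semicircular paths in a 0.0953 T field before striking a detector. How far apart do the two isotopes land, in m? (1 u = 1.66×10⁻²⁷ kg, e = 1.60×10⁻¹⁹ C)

Both emerge at v = E/B₁ = 2.77×10^5 m/s.
r = mv/(qB₂), so r₁ = 7.0967 m and r₂ = 7.1873 m, giving Δr = 0.0906 m.
After a semicircle each ion lands a diameter 2r from the entry slit, so the separation is 2Δr = 0.181 m.

Δd ≈ 0.181 m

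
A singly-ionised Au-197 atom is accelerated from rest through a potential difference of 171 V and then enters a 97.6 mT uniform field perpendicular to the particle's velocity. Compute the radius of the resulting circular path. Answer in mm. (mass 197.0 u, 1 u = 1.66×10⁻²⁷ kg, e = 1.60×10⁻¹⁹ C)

r ≈ 271 mm

The kinetic energy gained is K = qV = (1×1.60×10^-19)(171) = 2.74×10^-17 J.
v = √(2K/m) = 1.29×10^4 m/s.
r = mv/(qB) = (3.27×10^-25)(1.29×10^4) / [(1×1.60×10^-19)(0.0976)] = 0.271 m.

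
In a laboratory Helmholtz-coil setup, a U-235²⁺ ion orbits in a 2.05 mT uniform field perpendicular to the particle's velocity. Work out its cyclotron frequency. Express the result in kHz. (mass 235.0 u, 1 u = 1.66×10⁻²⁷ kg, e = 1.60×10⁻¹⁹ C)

f = qB/(2πm) = (2×1.60×10^-19)(2.05×10^-3) / [2π(3.90×10^-25)] = 268 Hz.

f ≈ 0.268 kHz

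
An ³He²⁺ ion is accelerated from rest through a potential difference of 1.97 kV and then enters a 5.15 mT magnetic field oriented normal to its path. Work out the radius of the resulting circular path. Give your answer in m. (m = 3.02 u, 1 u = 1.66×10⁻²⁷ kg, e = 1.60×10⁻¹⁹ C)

r ≈ 1.53 m

The kinetic energy gained is K = qV = (2×1.60×10^-19)(1970) = 6.30×10^-16 J.
v = √(2K/m) = 5.01×10^5 m/s.
r = mv/(qB) = (5.01×10^-27)(5.01×10^5) / [(2×1.60×10^-19)(5.15×10^-3)] = 1.53 m.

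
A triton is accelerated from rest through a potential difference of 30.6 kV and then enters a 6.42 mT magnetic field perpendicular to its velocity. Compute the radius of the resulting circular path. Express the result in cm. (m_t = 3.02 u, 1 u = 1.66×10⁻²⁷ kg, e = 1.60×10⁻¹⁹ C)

The kinetic energy gained is K = qV = (1×1.60×10^-19)(3.06×10^4) = 4.90×10^-15 J.
v = √(2K/m) = 1.40×10^6 m/s.
r = mv/(qB) = (5.01×10^-27)(1.40×10^6) / [(1×1.60×10^-19)(6.42×10^-3)] = 6.82 m.

r ≈ 682 cm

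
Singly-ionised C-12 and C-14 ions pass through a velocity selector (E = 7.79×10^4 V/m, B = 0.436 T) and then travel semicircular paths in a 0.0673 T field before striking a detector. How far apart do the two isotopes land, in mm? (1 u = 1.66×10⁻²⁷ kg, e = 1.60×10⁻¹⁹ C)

Both emerge at v = E/B₁ = 1.79×10^5 m/s.
r = mv/(qB₂), so r₁ = 0.3305 m and r₂ = 0.3856 m, giving Δr = 0.0551 m.
After a semicircle each ion lands a diameter 2r from the entry slit, so the separation is 2Δr = 0.110 m.

Δd ≈ 110 mm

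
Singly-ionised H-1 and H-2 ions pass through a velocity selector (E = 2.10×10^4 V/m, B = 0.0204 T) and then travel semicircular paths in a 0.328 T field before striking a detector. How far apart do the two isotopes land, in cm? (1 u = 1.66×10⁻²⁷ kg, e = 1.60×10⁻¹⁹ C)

Δd ≈ 6.51 cm

Both emerge at v = E/B₁ = 1.03×10^6 m/s.
r = mv/(qB₂), so r₁ = 0.0326 m and r₂ = 0.0651 m, giving Δr = 0.0326 m.
After a semicircle each ion lands a diameter 2r from the entry slit, so the separation is 2Δr = 0.0651 m.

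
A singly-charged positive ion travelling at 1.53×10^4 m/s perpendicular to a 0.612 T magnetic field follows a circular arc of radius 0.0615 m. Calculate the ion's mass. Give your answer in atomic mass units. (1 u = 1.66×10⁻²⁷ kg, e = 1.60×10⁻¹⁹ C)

m ≈ 237 u

qvB = mv²/r ⇒ m = qBr/v.
m = (1×1.60×10^-19)(0.612)(0.0615) / (1.53×10^4) = 3.94×10^-25 kg = 237 u.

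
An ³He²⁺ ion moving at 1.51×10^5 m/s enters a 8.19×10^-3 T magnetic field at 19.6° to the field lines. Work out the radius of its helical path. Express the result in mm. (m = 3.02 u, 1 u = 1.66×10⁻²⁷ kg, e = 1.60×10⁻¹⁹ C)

r ≈ 96.9 mm

Only the perpendicular component v⊥ = v sin19.6° = 5.07×10^4 m/s is bent by the field.
r = m v⊥ /(qB) = (5.01×10^-27)(5.07×10^4) / [(2×1.60×10^-19)(8.19×10^-3)] = 0.0969 m.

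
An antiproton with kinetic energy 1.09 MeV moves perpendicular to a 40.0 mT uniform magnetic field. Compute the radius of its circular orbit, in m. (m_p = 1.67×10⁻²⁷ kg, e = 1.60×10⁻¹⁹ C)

r ≈ 3.77 m

Convert the energy: K = 1.09 MeV = 1.74×10^-13 J.
v = √(2K/m) = √(2·1.74×10^-13/1.67×10^-27) = 1.45×10^7 m/s.
r = mv/(qB) = (1.67×10^-27)(1.45×10^7) / [(1×1.60×10^-19)(0.0400)] = 3.77 m.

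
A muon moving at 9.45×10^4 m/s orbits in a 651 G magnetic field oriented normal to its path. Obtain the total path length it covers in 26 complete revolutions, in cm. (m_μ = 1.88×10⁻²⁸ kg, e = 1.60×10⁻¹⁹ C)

r = mv/(qB) = 1.71×10^-3 m, so one revolution covers 2πr = 0.0107 m.
In 26 revolutions: L = 26·2πr = 0.279 m.

L ≈ 27.9 cm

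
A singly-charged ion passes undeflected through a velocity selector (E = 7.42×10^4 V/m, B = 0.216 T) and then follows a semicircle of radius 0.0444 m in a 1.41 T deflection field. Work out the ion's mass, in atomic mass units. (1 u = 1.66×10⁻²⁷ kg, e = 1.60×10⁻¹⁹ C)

m ≈ 17.6 u

v = E/B₁ = 3.44×10^5 m/s.
From r = mv/(qB₂), m = qB₂r/v = (1×1.60×10^-19)(1.41)(0.0444) / (3.44×10^5) = 2.92×10^-26 kg.
In atomic mass units: m = 2.92×10^-26 / 1.66×10^-27 = 17.6 u.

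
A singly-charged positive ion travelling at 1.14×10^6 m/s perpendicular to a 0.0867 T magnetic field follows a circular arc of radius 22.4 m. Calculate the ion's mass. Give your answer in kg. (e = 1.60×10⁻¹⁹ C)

m ≈ 2.73×10^-25 kg

qvB = mv²/r ⇒ m = qBr/v.
m = (1×1.60×10^-19)(0.0867)(22.4) / (1.14×10^6) = 2.73×10^-25 kg.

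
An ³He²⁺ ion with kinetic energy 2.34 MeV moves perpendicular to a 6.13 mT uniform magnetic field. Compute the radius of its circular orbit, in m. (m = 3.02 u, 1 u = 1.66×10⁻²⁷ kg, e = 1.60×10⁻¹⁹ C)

r ≈ 31.2 m

Convert the energy: K = 2.34 MeV = 3.74×10^-13 J.
v = √(2K/m) = √(2·3.74×10^-13/5.01×10^-27) = 1.22×10^7 m/s.
r = mv/(qB) = (5.01×10^-27)(1.22×10^7) / [(2×1.60×10^-19)(6.13×10^-3)] = 31.2 m.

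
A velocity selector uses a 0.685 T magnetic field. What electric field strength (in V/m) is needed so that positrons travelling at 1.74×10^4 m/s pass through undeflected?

E ≈ 1.19×10^4 V/m

qE = qvB ⇒ E = vB = (1.74×10^4)(0.685) = 1.19×10^4 V/m.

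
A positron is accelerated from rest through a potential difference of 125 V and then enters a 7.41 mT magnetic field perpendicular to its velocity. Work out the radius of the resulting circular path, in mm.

The kinetic energy gained is K = qV = (1×1.60×10^-19)(125) = 2.00×10^-17 J.
v = √(2K/m) = 6.63×10^6 m/s.
r = mv/(qB) = (9.11×10^-31)(6.63×10^6) / [(1×1.60×10^-19)(7.41×10^-3)] = 5.09×10^-3 m.

r ≈ 5.09 mm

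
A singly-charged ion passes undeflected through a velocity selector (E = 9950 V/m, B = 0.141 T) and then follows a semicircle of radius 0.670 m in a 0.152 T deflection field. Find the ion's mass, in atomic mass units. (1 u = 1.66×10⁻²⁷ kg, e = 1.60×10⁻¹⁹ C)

m ≈ 139 u

v = E/B₁ = 7.06×10^4 m/s.
From r = mv/(qB₂), m = qB₂r/v = (1×1.60×10^-19)(0.152)(0.670) / (7.06×10^4) = 2.31×10^-25 kg.
In atomic mass units: m = 2.31×10^-25 / 1.66×10^-27 = 139 u.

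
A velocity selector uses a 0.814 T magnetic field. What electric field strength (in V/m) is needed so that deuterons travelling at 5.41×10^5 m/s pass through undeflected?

E ≈ 4.40×10^5 V/m

qE = qvB ⇒ E = vB = (5.41×10^5)(0.814) = 4.40×10^5 V/m.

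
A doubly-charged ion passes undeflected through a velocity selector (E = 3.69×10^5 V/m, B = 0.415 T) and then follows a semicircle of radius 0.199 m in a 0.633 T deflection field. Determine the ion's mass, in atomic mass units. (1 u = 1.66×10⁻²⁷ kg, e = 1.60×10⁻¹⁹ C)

v = E/B₁ = 8.89×10^5 m/s.
From r = mv/(qB₂), m = qB₂r/v = (2×1.60×10^-19)(0.633)(0.199) / (8.89×10^5) = 4.53×10^-26 kg.
In atomic mass units: m = 4.53×10^-26 / 1.66×10^-27 = 27.3 u.

m ≈ 27.3 u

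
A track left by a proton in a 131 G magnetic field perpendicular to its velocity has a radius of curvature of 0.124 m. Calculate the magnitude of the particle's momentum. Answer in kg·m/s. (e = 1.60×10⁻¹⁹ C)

p ≈ 2.60×10^-22 kg·m/s

Since qvB = mv²/r, the momentum p = mv = qBr.
p = (1×1.60×10^-19)(0.0131)(0.124) = 2.60×10^-22 kg·m/s.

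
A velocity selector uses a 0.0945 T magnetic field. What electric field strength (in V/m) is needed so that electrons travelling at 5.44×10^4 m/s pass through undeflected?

E ≈ 5140 V/m

qE = qvB ⇒ E = vB = (5.44×10^4)(0.0945) = 5140 V/m.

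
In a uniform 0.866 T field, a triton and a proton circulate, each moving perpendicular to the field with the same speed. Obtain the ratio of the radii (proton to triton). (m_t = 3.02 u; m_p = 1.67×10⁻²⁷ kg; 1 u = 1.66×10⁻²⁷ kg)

r = mv/(qB) ⇒ at equal v, r ∝ m/q.
r_{proton}/r_{triton} = 0.333.

ratio ≈ 0.333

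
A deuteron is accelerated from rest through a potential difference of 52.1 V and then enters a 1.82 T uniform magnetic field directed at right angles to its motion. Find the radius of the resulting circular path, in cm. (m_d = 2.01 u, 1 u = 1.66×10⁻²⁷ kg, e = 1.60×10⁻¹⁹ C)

r ≈ 0.0810 cm

The kinetic energy gained is K = qV = (1×1.60×10^-19)(52.1) = 8.34×10^-18 J.
v = √(2K/m) = 7.07×10^4 m/s.
r = mv/(qB) = (3.34×10^-27)(7.07×10^4) / [(1×1.60×10^-19)(1.82)] = 8.10×10^-4 m.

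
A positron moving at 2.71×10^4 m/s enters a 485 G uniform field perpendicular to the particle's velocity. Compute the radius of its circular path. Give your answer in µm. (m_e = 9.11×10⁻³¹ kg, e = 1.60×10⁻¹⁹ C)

r ≈ 3.18 µm

The magnetic force provides the centripetal force: qvB = mv²/r, so r = mv/(qB).
r = (9.11×10^-31 kg)(2.71×10^4 m/s) / [(1×1.60×10^-19 C)(0.0485 T)] = 3.18×10^-6 m.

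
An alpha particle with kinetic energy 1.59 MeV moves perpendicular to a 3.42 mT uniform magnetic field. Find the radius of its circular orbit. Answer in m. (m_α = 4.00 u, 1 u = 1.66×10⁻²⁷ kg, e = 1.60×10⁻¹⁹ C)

Convert the energy: K = 1.59 MeV = 2.54×10^-13 J.
v = √(2K/m) = √(2·2.54×10^-13/6.64×10^-27) = 8.75×10^6 m/s.
r = mv/(qB) = (6.64×10^-27)(8.75×10^6) / [(2×1.60×10^-19)(3.42×10^-3)] = 53.1 m.

r ≈ 53.1 m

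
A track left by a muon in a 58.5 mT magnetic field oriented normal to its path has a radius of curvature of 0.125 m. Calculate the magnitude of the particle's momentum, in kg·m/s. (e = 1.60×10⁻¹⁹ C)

p ≈ 1.17×10^-21 kg·m/s

Since qvB = mv²/r, the momentum p = mv = qBr.
p = (1×1.60×10^-19)(0.0585)(0.125) = 1.17×10^-21 kg·m/s.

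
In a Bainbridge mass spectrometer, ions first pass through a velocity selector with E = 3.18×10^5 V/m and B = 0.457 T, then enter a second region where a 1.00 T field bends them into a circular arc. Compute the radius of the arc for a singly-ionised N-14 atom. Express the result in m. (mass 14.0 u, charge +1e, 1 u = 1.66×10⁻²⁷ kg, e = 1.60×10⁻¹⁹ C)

r ≈ 0.101 m

The selector passes v = E/B = 3.18×10^5/0.457 = 6.96×10^5 m/s.
In the deflection region, r = mv/(qB₂) = (2.32×10^-26)(6.96×10^5) / [(1×1.60×10^-19)(1.00)] = 0.101 m.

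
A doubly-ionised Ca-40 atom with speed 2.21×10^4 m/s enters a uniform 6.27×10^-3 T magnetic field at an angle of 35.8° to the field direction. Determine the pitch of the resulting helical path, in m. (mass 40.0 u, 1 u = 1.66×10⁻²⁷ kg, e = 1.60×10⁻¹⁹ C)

pitch ≈ 3.73 m

The velocity component along B is v∥ = v cos35.8° = 1.79×10^4 m/s.
The cyclotron period T = 2πm/(qB) = 2.08×10^-4 s is set by m, q, B alone.
Pitch = v∥·T = (1.79×10^4)(2.08×10^-4) = 3.73 m.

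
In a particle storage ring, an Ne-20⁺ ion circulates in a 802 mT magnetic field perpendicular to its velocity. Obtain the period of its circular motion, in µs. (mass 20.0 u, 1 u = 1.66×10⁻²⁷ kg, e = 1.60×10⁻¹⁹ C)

The cyclotron period is independent of speed: T = 2πm/(qB).
T = 2π(3.32×10^-26) / [(1×1.60×10^-19)(0.802)] = 1.63×10^-6 s.

T ≈ 1.63 µs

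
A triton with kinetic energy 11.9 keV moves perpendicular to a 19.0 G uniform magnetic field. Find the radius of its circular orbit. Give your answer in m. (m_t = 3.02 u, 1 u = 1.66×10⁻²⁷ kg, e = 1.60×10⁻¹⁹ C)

r ≈ 14.4 m

Convert the energy: K = 11.9 keV = 1.90×10^-15 J.
v = √(2K/m) = √(2·1.90×10^-15/5.01×10^-27) = 8.72×10^5 m/s.
r = mv/(qB) = (5.01×10^-27)(8.72×10^5) / [(1×1.60×10^-19)(1.90×10^-3)] = 14.4 m.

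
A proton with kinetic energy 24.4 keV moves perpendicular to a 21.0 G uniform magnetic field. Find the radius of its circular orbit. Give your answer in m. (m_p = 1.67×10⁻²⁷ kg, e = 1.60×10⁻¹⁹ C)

r ≈ 10.7 m

Convert the energy: K = 24.4 keV = 3.90×10^-15 J.
v = √(2K/m) = √(2·3.90×10^-15/1.67×10^-27) = 2.16×10^6 m/s.
r = mv/(qB) = (1.67×10^-27)(2.16×10^6) / [(1×1.60×10^-19)(2.10×10^-3)] = 10.7 m.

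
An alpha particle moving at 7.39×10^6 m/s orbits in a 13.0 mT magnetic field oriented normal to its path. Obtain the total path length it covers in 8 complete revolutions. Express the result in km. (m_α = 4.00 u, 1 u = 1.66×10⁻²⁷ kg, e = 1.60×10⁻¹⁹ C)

L ≈ 0.593 km

r = mv/(qB) = 11.8 m, so one revolution covers 2πr = 74.1 m.
In 8 revolutions: L = 8·2πr = 593 m.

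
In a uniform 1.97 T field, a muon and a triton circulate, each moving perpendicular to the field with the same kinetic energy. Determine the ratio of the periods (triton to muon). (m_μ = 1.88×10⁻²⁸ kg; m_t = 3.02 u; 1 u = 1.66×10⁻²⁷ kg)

T = 2πm/(qB) is independent of speed, so T₂/T₁ = (m₂/q₂)/(m₁/q₁).
T_{triton}/T_{muon} = (5.01×10^-27/1e) / (1.88×10^-28/1e) = 26.7.

ratio ≈ 26.7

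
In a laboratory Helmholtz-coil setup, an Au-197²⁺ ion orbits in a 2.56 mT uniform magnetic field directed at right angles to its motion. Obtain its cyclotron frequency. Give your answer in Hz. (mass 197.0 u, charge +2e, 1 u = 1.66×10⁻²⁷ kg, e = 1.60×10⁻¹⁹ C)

f = qB/(2πm) = (2×1.60×10^-19)(2.56×10^-3) / [2π(3.27×10^-25)] = 399 Hz.

f ≈ 399 Hz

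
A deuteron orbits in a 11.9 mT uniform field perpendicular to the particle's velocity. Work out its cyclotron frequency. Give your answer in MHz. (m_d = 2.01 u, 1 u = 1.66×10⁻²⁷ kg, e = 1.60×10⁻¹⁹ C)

f = qB/(2πm) = (1×1.60×10^-19)(0.0119) / [2π(3.34×10^-27)] = 9.08×10^4 Hz.

f ≈ 0.0908 MHz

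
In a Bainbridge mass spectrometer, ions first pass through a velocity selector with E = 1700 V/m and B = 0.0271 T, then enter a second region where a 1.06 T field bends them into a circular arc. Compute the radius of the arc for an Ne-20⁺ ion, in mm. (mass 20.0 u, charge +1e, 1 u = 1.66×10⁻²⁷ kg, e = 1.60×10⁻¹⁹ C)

r ≈ 12.3 mm

The selector passes v = E/B = 1700/0.0271 = 6.27×10^4 m/s.
In the deflection region, r = mv/(qB₂) = (3.32×10^-26)(6.27×10^4) / [(1×1.60×10^-19)(1.06)] = 0.0123 m.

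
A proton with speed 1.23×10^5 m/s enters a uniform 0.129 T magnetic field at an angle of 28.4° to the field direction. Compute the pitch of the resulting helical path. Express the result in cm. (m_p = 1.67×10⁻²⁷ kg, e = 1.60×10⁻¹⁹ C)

The velocity component along B is v∥ = v cos28.4° = 1.08×10^5 m/s.
The cyclotron period T = 2πm/(qB) = 5.08×10^-7 s is set by m, q, B alone.
Pitch = v∥·T = (1.08×10^5)(5.08×10^-7) = 0.0550 m.

pitch ≈ 5.50 cm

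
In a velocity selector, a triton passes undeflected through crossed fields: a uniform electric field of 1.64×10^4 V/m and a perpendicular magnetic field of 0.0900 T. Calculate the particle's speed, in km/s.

For zero net force, qE = qvB, so v = E/B.
v = (1.64×10^4) / (0.0900) = 1.82×10^5 m/s.

v ≈ 182 km/s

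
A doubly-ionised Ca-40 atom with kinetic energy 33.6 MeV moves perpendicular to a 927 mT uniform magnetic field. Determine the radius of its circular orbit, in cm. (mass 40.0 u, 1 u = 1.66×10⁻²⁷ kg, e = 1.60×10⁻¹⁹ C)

Convert the energy: K = 33.6 MeV = 5.38×10^-12 J.
v = √(2K/m) = √(2·5.38×10^-12/6.64×10^-26) = 1.27×10^7 m/s.
r = mv/(qB) = (6.64×10^-26)(1.27×10^7) / [(2×1.60×10^-19)(0.927)] = 2.85 m.

r ≈ 285 cm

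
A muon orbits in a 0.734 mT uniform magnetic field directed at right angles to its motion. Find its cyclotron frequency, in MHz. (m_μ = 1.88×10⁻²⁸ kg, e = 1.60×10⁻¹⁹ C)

f ≈ 0.0994 MHz

f = qB/(2πm) = (1×1.60×10^-19)(7.34×10^-4) / [2π(1.88×10^-28)] = 9.94×10^4 Hz.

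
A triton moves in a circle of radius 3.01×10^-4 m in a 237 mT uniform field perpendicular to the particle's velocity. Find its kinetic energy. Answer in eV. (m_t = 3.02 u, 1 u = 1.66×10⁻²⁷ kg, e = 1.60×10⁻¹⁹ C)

v = qBr/m = (1×1.60×10^-19)(0.237)(3.01×10^-4) / (5.01×10^-27) = 2280 m/s.
K = ½mv² = 0.5·(5.01×10^-27)·(2280)² = 1.30×10^-20 J = 0.0812 eV.

K ≈ 0.0812 eV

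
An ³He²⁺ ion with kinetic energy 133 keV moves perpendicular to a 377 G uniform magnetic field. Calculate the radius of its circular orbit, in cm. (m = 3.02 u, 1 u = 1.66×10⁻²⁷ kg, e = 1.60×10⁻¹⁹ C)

r ≈ 121 cm

Convert the energy: K = 133 keV = 2.13×10^-14 J.
v = √(2K/m) = √(2·2.13×10^-14/5.01×10^-27) = 2.91×10^6 m/s.
r = mv/(qB) = (5.01×10^-27)(2.91×10^6) / [(2×1.60×10^-19)(0.0377)] = 1.21 m.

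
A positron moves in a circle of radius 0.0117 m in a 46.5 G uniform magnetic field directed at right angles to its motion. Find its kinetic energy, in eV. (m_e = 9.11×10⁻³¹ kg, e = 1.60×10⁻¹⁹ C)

K ≈ 260 eV

v = qBr/m = (1×1.60×10^-19)(4.65×10^-3)(0.0117) / (9.11×10^-31) = 9.56×10^6 m/s.
K = ½mv² = 0.5·(9.11×10^-31)·(9.56×10^6)² = 4.16×10^-17 J = 260 eV.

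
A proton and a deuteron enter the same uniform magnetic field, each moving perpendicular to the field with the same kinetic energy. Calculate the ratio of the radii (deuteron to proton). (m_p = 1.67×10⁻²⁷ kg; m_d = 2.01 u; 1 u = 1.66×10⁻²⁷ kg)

r = √(2mK)/(qB) ⇒ at equal K, r ∝ √m/q.
r_{deuteron}/r_{proton} = 1.41.

ratio ≈ 1.41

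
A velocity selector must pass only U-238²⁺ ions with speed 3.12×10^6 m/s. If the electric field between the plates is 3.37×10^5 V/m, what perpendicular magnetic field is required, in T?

B ≈ 0.108 T

qE = qvB ⇒ B = E/v = (3.37×10^5) / (3.12×10^6) = 0.108 T.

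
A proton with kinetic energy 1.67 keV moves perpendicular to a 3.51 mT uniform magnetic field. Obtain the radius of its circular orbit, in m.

r ≈ 1.68 m

Convert the energy: K = 1.67 keV = 2.67×10^-16 J.
v = √(2K/m) = √(2·2.67×10^-16/1.67×10^-27) = 5.66×10^5 m/s.
r = mv/(qB) = (1.67×10^-27)(5.66×10^5) / [(1×1.60×10^-19)(3.51×10^-3)] = 1.68 m.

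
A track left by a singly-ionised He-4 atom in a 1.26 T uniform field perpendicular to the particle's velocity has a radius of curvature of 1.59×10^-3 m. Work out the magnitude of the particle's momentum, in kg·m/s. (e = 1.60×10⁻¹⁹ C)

p ≈ 3.21×10^-22 kg·m/s

Since qvB = mv²/r, the momentum p = mv = qBr.
p = (1×1.60×10^-19)(1.26)(1.59×10^-3) = 3.21×10^-22 kg·m/s.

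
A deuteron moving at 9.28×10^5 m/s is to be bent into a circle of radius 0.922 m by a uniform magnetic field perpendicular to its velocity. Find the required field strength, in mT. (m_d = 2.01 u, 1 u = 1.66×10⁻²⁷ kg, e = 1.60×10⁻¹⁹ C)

qvB = mv²/r gives B = mv/(qr).
B = (3.34×10^-27)(9.28×10^5) / [(1×1.60×10^-19)(0.922)] = 0.0210 T.

B ≈ 21.0 mT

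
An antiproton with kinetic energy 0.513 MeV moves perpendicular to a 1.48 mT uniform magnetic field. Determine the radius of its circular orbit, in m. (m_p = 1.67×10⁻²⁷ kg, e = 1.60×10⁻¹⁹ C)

Convert the energy: K = 0.513 MeV = 8.21×10^-14 J.
v = √(2K/m) = √(2·8.21×10^-14/1.67×10^-27) = 9.91×10^6 m/s.
r = mv/(qB) = (1.67×10^-27)(9.91×10^6) / [(1×1.60×10^-19)(1.48×10^-3)] = 69.9 m.

r ≈ 69.9 m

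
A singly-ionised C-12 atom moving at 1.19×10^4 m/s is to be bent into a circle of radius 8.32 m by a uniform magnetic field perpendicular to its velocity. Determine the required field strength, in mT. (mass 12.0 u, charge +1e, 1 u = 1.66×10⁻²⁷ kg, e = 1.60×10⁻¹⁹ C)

qvB = mv²/r gives B = mv/(qr).
B = (1.99×10^-26)(1.19×10^4) / [(1×1.60×10^-19)(8.32)] = 1.78×10^-4 T.

B ≈ 0.178 mT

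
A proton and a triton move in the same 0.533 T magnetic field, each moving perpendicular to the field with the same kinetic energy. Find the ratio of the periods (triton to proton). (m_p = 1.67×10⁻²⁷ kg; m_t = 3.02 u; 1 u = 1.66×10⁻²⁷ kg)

T = 2πm/(qB) is independent of speed, so T₂/T₁ = (m₂/q₂)/(m₁/q₁).
T_{triton}/T_{proton} = (5.01×10^-27/1e) / (1.67×10^-27/1e) = 3.00.

ratio ≈ 3.00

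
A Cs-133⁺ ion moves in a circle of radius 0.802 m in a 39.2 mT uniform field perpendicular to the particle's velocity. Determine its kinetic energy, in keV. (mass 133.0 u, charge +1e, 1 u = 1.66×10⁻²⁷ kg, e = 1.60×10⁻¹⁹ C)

v = qBr/m = (1×1.60×10^-19)(0.0392)(0.802) / (2.21×10^-25) = 2.28×10^4 m/s.
K = ½mv² = 0.5·(2.21×10^-25)·(2.28×10^4)² = 5.73×10^-17 J = 0.358 keV.

K ≈ 0.358 keV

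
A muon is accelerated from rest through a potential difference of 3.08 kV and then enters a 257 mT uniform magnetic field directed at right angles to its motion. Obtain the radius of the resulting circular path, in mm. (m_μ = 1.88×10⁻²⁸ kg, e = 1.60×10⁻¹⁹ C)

r ≈ 10.5 mm

The kinetic energy gained is K = qV = (1×1.60×10^-19)(3080) = 4.93×10^-16 J.
v = √(2K/m) = 2.29×10^6 m/s.
r = mv/(qB) = (1.88×10^-28)(2.29×10^6) / [(1×1.60×10^-19)(0.257)] = 0.0105 m.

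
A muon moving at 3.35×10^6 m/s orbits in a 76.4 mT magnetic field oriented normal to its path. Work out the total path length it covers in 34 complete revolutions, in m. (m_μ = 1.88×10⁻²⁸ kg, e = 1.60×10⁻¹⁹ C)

L ≈ 11.0 m

r = mv/(qB) = 0.0515 m, so one revolution covers 2πr = 0.324 m.
In 34 revolutions: L = 34·2πr = 11.0 m.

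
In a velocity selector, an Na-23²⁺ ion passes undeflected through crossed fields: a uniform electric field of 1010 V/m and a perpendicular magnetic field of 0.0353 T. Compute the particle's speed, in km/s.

For zero net force, qE = qvB, so v = E/B.
v = (1010) / (0.0353) = 2.86×10^4 m/s.

v ≈ 28.6 km/s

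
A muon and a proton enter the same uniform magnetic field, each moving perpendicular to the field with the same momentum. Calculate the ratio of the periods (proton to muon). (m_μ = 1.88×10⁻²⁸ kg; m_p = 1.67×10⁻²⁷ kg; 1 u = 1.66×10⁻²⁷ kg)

T = 2πm/(qB) is independent of speed, so T₂/T₁ = (m₂/q₂)/(m₁/q₁).
T_{proton}/T_{muon} = (1.67×10^-27/1e) / (1.88×10^-28/1e) = 8.88.

ratio ≈ 8.88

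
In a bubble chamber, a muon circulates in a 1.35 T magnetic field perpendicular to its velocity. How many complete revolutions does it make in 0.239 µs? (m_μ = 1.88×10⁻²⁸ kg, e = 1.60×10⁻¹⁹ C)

T = 2πm/(qB) = 2π(1.88×10^-28) / [(1×1.60×10^-19)(1.35)] = 5.4687×10^-9 s.
N = t/T = 2.39×10^-7 / 5.4687×10^-9 ≈ 43.70, so 43 complete revolutions.

N = 43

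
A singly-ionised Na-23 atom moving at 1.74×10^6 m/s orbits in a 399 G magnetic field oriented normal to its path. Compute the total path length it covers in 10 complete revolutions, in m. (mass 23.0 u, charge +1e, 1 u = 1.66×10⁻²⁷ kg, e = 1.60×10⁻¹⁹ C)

r = mv/(qB) = 10.4 m, so one revolution covers 2πr = 65.4 m.
In 10 revolutions: L = 10·2πr = 654 m.

L ≈ 654 m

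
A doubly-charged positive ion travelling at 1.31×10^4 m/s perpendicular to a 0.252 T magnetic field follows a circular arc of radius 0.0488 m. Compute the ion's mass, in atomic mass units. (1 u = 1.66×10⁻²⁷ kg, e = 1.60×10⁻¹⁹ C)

m ≈ 181 u

qvB = mv²/r ⇒ m = qBr/v.
m = (2×1.60×10^-19)(0.252)(0.0488) / (1.31×10^4) = 3.00×10^-25 kg = 181 u.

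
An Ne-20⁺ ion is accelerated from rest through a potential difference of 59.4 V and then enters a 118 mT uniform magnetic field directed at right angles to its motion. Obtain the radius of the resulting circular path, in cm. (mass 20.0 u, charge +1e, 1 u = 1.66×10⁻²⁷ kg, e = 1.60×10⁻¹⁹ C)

The kinetic energy gained is K = qV = (1×1.60×10^-19)(59.4) = 9.50×10^-18 J.
v = √(2K/m) = 2.39×10^4 m/s.
r = mv/(qB) = (3.32×10^-26)(2.39×10^4) / [(1×1.60×10^-19)(0.118)] = 0.0421 m.

r ≈ 4.21 cm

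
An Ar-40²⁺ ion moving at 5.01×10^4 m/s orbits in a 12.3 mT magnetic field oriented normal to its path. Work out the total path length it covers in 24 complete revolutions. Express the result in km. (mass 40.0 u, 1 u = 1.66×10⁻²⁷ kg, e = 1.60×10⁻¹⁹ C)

r = mv/(qB) = 0.845 m, so one revolution covers 2πr = 5.31 m.
In 24 revolutions: L = 24·2πr = 127 m.

L ≈ 0.127 km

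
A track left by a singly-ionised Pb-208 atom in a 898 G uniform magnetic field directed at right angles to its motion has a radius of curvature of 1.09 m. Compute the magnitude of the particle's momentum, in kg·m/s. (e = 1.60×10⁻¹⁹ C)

p ≈ 1.57×10^-20 kg·m/s

Since qvB = mv²/r, the momentum p = mv = qBr.
p = (1×1.60×10^-19)(0.0898)(1.09) = 1.57×10^-20 kg·m/s.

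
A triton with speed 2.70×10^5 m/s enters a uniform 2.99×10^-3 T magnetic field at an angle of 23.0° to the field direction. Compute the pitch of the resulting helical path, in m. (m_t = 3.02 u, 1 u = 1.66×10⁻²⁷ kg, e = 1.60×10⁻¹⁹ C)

The velocity component along B is v∥ = v cos23.0° = 2.49×10^5 m/s.
The cyclotron period T = 2πm/(qB) = 6.58×10^-5 s is set by m, q, B alone.
Pitch = v∥·T = (2.49×10^5)(6.58×10^-5) = 16.4 m.

pitch ≈ 16.4 m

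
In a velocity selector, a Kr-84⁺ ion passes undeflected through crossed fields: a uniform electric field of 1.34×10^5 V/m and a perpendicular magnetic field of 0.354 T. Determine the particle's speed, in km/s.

For zero net force, qE = qvB, so v = E/B.
v = (1.34×10^5) / (0.354) = 3.79×10^5 m/s.

v ≈ 379 km/s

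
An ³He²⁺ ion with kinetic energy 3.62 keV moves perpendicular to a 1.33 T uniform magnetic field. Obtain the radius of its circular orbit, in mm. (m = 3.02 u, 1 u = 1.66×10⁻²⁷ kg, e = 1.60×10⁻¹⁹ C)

Convert the energy: K = 3.62 keV = 5.79×10^-16 J.
v = √(2K/m) = √(2·5.79×10^-16/5.01×10^-27) = 4.81×10^5 m/s.
r = mv/(qB) = (5.01×10^-27)(4.81×10^5) / [(2×1.60×10^-19)(1.33)] = 5.66×10^-3 m.

r ≈ 5.66 mm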